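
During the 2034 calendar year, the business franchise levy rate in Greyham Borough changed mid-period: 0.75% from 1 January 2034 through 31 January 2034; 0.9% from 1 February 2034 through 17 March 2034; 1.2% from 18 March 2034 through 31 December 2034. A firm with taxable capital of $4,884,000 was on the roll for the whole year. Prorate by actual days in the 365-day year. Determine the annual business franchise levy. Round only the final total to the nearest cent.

1 January – 31 January 2034: 31 days at 0.75% → $4,884,000 × 0.75% × 31/365 = $3,111.0411
1 February – 17 March 2034: 45 days at 0.9% → $4,884,000 × 0.9% × 45/365 = $5,419.2329
18 March – 31 December 2034: 289 days at 1.2% → $4,884,000 × 1.2% × 289/365 = $46,404.6904
Total = $54,934.9644

$54,934.96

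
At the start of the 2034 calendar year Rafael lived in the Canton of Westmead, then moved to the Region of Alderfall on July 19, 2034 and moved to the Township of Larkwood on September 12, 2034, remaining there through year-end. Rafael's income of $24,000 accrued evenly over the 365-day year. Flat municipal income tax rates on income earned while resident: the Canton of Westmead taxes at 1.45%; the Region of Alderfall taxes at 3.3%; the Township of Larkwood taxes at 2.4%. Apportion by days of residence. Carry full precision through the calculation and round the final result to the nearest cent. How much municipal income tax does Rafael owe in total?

The Canton of Westmead, January 1 – July 18, 2034: 199 days → $24,000 × 1.45% × 199/365 = $189.7315
The Region of Alderfall, July 19 – September 11, 2034: 55 days → $24,000 × 3.3% × 55/365 = $119.3425
The Township of Larkwood, September 12 – December 31, 2034: 111 days → $24,000 × 2.4% × 111/365 = $175.1671
Total = $484.2411

$484.24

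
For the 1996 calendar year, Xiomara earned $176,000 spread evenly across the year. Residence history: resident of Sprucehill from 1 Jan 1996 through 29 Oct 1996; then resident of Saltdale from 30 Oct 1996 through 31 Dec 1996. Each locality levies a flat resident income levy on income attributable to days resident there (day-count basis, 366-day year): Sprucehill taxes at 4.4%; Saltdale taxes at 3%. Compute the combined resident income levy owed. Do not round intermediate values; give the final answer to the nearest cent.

Sprucehill, 1 Jan – 29 Oct 1996: 303 days → $176,000 × 4.4% × 303/366 = $6,411.0164
Saltdale, 30 Oct – 31 Dec 1996: 63 days → $176,000 × 3% × 63/366 = $908.8525
Total = $7,319.8689

$7,319.87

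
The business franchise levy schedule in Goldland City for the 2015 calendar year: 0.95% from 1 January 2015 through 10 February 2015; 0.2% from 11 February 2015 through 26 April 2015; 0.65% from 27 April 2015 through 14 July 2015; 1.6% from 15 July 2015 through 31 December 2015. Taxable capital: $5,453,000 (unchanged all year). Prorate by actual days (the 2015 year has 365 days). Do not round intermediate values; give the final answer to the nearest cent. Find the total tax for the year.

$56,367.59

1 January – 10 February 2015: 41 days at 0.95% → $5,453,000 × 0.95% × 41/365 = $5,819.0233
11 February – 26 April 2015: 75 days at 0.2% → $5,453,000 × 0.2% × 75/365 = $2,240.9589
27 April – 14 July 2015: 79 days at 0.65% → $5,453,000 × 0.65% × 79/365 = $7,671.5493
15 July – 31 December 2015: 170 days at 1.6% → $5,453,000 × 1.6% × 170/365 = $40,636.0548
Total = $56,367.5863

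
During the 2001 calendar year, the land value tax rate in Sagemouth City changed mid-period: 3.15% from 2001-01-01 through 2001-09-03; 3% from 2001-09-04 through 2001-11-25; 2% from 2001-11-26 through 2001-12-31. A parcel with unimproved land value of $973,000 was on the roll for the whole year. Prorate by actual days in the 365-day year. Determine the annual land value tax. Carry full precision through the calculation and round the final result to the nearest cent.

2001-01-01 to 2001-09-03: 246 days at 3.15% → $973,000 × 3.15% × 246/365 = $20,656.9233
2001-09-04 to 2001-11-25: 83 days at 3% → $973,000 × 3% × 83/365 = $6,637.7260
2001-11-26 to 2001-12-31: 36 days at 2% → $973,000 × 2% × 36/365 = $1,919.3425
Total = $29,213.9918

$29,213.99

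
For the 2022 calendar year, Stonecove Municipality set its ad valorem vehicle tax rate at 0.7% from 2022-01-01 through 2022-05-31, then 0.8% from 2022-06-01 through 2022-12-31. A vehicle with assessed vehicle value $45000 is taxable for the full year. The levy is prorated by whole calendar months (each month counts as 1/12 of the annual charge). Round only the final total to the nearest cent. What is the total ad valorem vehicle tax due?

2022-01-01 to 2022-05-31: 5 months at 0.7% → $45000 × 0.7% × 5/12 = $131.2500
2022-06-01 to 2022-12-31: 7 months at 0.8% → $45000 × 0.8% × 7/12 = $210.0000
Total = $341.2500

$341.25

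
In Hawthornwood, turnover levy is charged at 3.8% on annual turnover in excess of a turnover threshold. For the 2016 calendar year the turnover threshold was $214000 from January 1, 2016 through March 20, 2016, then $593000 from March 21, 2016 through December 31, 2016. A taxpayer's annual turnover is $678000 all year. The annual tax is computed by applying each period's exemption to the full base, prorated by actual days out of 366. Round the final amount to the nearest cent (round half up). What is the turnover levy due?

$6377.98

January 1 – March 20, 2016: 80 days, exemption $214000 → ($678000 − $214000) × 3.8% × 80/366 = $3853.9891
March 21 – December 31, 2016: 286 days, exemption $593000 → ($678000 − $593000) × 3.8% × 286/366 = $2523.9891
Total = $6377.9781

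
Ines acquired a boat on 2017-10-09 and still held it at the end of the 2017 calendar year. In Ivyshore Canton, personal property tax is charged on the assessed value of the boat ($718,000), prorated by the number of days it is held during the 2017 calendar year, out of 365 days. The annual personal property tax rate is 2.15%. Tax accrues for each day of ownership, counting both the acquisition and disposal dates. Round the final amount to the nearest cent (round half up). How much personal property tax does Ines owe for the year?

Days held (2017-10-09 to 2017-12-31): 84 out of 365
Tax = $718,000 × 2.15% × 84/365 = $3,552.6247

$3,552.62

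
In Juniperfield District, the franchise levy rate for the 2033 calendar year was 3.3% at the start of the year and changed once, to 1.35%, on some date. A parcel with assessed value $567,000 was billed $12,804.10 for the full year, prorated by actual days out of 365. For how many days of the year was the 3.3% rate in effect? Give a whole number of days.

Let d = days at the first rate; then 365 − d days at the second rate.
$567,000 × [3.3%·d + 1.35%·(365−d)] / 365 = $12,804.10
Solving gives d = 170, so the new rate took effect on 20 Jun 2033.

170 days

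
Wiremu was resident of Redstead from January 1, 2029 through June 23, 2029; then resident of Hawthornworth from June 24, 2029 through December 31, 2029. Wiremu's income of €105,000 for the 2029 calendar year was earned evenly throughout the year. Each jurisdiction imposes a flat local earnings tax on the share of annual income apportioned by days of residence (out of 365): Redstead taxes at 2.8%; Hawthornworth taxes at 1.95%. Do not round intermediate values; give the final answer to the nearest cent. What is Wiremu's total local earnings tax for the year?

€2,472.97

Redstead, January 1 – June 23, 2029: 174 days → €105,000 × 2.8% × 174/365 = €1,401.5342
Hawthornworth, June 24 – December 31, 2029: 191 days → €105,000 × 1.95% × 191/365 = €1,071.4315
Total = €2,472.9658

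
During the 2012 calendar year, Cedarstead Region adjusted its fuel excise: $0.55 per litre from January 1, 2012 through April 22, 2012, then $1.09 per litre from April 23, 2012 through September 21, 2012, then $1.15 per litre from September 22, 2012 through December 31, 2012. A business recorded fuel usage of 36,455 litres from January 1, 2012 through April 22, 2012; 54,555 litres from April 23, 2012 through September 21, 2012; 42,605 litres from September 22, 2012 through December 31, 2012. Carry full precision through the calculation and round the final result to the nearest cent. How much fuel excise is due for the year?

$128510.95

January 1 – April 22, 2012: 36,455 litres at $0.55/litre → $20050.25
April 23 – September 21, 2012: 54,555 litres at $1.09/litre → $59464.95
September 22 – December 31, 2012: 42,605 litres at $1.15/litre → $48995.75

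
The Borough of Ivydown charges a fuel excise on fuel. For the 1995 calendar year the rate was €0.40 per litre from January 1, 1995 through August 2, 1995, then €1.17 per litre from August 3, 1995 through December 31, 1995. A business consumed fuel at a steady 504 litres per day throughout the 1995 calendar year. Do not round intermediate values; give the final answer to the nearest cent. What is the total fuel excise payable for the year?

January 1 – August 2, 1995: 214 days × 504 litres/day = 107,856 litres at €0.40/litre → €43,142.40
August 3 – December 31, 1995: 151 days × 504 litres/day = 76,104 litres at €1.17/litre → €89,041.68

€132,184.08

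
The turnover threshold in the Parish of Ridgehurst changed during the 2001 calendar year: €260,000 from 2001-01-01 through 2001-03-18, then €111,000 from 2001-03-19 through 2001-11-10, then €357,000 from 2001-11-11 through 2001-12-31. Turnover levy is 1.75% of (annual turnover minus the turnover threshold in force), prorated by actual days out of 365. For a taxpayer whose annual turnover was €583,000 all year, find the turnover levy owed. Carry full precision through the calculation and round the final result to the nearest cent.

€7,108.40

2001-01-01 to 2001-03-18: 77 days, exemption €260,000 → (€583,000 − €260,000) × 1.75% × 77/365 = €1,192.4452
2001-03-19 to 2001-11-10: 237 days, exemption €111,000 → (€583,000 − €111,000) × 1.75% × 237/365 = €5,363.3425
2001-11-11 to 2001-12-31: 51 days, exemption €357,000 → (€583,000 − €357,000) × 1.75% × 51/365 = €552.6164
Total = €7,108.4041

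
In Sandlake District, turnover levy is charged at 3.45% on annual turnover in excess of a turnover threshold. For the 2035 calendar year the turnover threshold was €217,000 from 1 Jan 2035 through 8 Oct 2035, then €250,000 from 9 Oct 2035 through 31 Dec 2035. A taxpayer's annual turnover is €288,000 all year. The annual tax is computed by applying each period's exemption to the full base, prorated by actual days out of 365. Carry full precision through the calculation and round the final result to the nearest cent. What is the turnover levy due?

€2,187.49

1 Jan – 8 Oct 2035: 281 days, exemption €217,000 → (€288,000 − €217,000) × 3.45% × 281/365 = €1,885.7795
9 Oct – 31 Dec 2035: 84 days, exemption €250,000 → (€288,000 − €250,000) × 3.45% × 84/365 = €301.7096
Total = €2,187.4890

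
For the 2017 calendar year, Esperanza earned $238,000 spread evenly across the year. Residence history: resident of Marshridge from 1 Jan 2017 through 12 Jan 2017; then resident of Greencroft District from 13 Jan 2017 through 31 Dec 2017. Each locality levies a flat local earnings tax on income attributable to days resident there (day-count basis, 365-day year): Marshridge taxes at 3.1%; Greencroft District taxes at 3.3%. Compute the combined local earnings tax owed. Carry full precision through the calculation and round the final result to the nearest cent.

Marshridge, 1 Jan – 12 Jan 2017: 12 days → $238,000 × 3.1% × 12/365 = $242.5644
Greencroft District, 13 Jan – 31 Dec 2017: 353 days → $238,000 × 3.3% × 353/365 = $7,595.7863
Total = $7,838.3507

$7,838.35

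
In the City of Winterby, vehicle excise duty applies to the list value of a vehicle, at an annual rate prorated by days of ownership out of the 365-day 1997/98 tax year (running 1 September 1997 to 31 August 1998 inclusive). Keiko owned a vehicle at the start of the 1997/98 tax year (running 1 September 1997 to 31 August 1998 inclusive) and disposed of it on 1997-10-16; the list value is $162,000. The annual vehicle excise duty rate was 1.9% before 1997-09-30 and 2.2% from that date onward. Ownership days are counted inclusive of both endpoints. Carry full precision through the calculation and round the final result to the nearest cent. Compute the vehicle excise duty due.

1997-09-01 to 1997-09-29: 29 days at 1.9% → $162,000 × 1.9% × 29/365 = $244.5534
1997-09-30 to 1997-10-16: 17 days at 2.2% → $162,000 × 2.2% × 17/365 = $165.9945
Total = $410.5479

$410.55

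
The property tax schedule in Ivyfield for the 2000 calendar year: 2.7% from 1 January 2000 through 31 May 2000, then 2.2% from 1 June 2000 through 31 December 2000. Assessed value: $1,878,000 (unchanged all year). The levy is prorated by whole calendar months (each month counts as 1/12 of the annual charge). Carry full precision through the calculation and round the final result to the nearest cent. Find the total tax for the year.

1 January – 31 May 2000: 5 months at 2.7% → $1,878,000 × 2.7% × 5/12 = $21,127.5000
1 June – 31 December 2000: 7 months at 2.2% → $1,878,000 × 2.2% × 7/12 = $24,101.0000
Total = $45,228.5000

$45,228.50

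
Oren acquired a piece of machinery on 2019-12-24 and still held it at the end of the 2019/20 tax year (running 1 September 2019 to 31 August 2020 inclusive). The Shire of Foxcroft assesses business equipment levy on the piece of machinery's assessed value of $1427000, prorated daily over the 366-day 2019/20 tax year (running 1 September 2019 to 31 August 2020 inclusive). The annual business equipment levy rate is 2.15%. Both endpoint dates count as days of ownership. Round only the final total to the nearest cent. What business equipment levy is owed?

Days held (2019-12-24 to 2020-08-31): 252 out of 366
Tax = $1427000 × 2.15% × 252/366 = $21124.2787

$21124.28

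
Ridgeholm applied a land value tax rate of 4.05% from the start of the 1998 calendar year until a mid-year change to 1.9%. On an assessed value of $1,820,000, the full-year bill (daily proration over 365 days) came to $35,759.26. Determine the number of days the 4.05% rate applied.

Let d = days at the first rate; then 365 − d days at the second rate.
$1,820,000 × [4.05%·d + 1.9%·(365−d)] / 365 = $35,759.26
Solving gives d = 11, so the new rate took effect on 12 Jan 1998.

11 days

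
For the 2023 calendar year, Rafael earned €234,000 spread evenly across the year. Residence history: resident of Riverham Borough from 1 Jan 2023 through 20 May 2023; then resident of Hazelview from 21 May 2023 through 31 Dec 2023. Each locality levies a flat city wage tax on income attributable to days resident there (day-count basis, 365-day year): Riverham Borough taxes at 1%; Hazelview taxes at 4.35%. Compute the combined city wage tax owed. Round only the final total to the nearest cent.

Riverham Borough, 1 Jan – 20 May 2023: 140 days → €234,000 × 1% × 140/365 = €897.5342
Hazelview, 21 May – 31 Dec 2023: 225 days → €234,000 × 4.35% × 225/365 = €6,274.7260
Total = €7,172.2603

€7,172.26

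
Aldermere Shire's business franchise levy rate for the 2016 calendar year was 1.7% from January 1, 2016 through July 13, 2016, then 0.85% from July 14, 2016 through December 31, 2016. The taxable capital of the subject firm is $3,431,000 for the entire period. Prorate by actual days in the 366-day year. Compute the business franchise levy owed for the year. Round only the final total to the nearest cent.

January 1 – July 13, 2016: 195 days at 1.7% → $3,431,000 × 1.7% × 195/366 = $31,075.8607
July 14 – December 31, 2016: 171 days at 0.85% → $3,431,000 × 0.85% × 171/366 = $13,625.5697
Total = $44,701.4303

$44,701.43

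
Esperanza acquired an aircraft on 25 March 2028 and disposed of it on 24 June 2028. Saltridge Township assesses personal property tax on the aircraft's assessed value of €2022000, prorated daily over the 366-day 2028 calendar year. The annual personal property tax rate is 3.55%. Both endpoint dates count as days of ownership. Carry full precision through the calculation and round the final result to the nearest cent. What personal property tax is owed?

Days held (25 March – 24 June 2028): 92 out of 366
Tax = €2022000 × 3.55% × 92/366 = €18043.3115

€18043.31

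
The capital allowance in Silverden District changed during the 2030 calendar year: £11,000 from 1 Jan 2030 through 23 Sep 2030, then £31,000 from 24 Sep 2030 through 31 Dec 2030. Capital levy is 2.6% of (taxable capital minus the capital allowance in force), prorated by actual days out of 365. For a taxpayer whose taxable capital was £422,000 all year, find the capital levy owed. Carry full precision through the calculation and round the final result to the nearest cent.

1 Jan – 23 Sep 2030: 266 days, exemption £11,000 → (£422,000 − £11,000) × 2.6% × 266/365 = £7,787.6055
24 Sep – 31 Dec 2030: 99 days, exemption £31,000 → (£422,000 − £31,000) × 2.6% × 99/365 = £2,757.3534
Total = £10,544.9589

£10,544.96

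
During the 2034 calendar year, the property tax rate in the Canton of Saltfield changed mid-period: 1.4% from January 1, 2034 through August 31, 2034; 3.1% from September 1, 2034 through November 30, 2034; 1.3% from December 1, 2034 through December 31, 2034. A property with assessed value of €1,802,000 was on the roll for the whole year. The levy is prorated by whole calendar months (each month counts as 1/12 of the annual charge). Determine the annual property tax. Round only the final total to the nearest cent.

January 1 – August 31, 2034: 8 months at 1.4% → €1,802,000 × 1.4% × 8/12 = €16,818.6667
September 1 – November 30, 2034: 3 months at 3.1% → €1,802,000 × 3.1% × 3/12 = €13,965.5000
December 1 – December 31, 2034: 1 month at 1.3% → €1,802,000 × 1.3% × 1/12 = €1,952.1667
Total = €32,736.3333

€32,736.33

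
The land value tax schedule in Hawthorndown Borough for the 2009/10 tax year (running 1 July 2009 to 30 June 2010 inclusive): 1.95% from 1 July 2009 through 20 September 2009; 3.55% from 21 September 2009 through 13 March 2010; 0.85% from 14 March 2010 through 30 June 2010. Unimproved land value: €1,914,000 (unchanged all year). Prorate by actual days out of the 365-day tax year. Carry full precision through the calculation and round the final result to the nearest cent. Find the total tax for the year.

1 July – 20 September 2009: 82 days at 1.95% → €1,914,000 × 1.95% × 82/365 = €8,384.8932
21 September 2009 – 13 March 2010: 174 days at 3.55% → €1,914,000 × 3.55% × 174/365 = €32,391.1726
14 March – 30 June 2010: 109 days at 0.85% → €1,914,000 × 0.85% × 109/365 = €4,858.4137
Total = €45,634.4795

€45,634.48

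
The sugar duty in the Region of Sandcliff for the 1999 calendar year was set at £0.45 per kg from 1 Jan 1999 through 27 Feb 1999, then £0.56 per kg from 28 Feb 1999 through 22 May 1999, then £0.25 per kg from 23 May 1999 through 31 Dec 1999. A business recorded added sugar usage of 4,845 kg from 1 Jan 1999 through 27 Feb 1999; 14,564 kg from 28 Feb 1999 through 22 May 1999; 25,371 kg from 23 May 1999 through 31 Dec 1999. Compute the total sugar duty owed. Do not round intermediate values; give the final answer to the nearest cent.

£16678.84

1 Jan – 27 Feb 1999: 4,845 kg at £0.45/kg → £2180.25
28 Feb – 22 May 1999: 14,564 kg at £0.56/kg → £8155.84
23 May – 31 Dec 1999: 25,371 kg at £0.25/kg → £6342.75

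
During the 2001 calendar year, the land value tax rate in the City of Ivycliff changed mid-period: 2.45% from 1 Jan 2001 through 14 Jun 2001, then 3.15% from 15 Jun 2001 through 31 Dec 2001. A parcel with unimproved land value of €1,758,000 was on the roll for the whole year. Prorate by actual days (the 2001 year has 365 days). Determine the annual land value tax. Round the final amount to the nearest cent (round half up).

€49,814.01

1 Jan – 14 Jun 2001: 165 days at 2.45% → €1,758,000 × 2.45% × 165/365 = €19,470.4521
15 Jun – 31 Dec 2001: 200 days at 3.15% → €1,758,000 × 3.15% × 200/365 = €30,343.5616
Total = €49,814.0137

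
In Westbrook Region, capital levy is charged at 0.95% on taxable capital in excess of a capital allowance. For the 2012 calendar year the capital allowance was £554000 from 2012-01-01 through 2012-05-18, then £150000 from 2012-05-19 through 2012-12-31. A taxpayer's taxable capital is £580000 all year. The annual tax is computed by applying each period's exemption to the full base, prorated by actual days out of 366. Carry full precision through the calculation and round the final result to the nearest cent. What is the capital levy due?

2012-01-01 to 2012-05-18: 139 days, exemption £554000 → (£580000 − £554000) × 0.95% × 139/366 = £93.8060
2012-05-19 to 2012-12-31: 227 days, exemption £150000 → (£580000 − £150000) × 0.95% × 227/366 = £2533.5929
Total = £2627.3989

£2627.40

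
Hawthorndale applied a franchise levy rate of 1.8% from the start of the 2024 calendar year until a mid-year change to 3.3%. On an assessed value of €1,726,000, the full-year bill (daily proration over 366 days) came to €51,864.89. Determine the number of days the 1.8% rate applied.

Let d = days at the first rate; then 366 − d days at the second rate.
€1,726,000 × [1.8%·d + 3.3%·(366−d)] / 366 = €51,864.89
Solving gives d = 72, so the new rate took effect on 13 Mar 2024.

72 days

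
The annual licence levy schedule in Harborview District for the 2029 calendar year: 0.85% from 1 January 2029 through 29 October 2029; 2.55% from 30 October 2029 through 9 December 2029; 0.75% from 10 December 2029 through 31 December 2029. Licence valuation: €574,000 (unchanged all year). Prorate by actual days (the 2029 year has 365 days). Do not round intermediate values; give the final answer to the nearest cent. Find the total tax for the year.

1 January – 29 October 2029: 302 days at 0.85% → €574,000 × 0.85% × 302/365 = €4,036.8712
30 October – 9 December 2029: 41 days at 2.55% → €574,000 × 2.55% × 41/365 = €1,644.1562
10 December – 31 December 2029: 22 days at 0.75% → €574,000 × 0.75% × 22/365 = €259.4795
Total = €5,940.5068

€5,940.51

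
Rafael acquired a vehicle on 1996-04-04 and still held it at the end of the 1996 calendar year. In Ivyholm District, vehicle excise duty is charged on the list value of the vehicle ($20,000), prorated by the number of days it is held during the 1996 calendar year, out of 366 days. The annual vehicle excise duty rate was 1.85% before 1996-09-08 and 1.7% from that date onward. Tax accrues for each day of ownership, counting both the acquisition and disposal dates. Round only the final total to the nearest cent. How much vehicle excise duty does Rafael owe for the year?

$265.55

1996-04-04 to 1996-09-07: 157 days at 1.85% → $20,000 × 1.85% × 157/366 = $158.7158
1996-09-08 to 1996-12-31: 115 days at 1.7% → $20,000 × 1.7% × 115/366 = $106.8306
Total = $265.5464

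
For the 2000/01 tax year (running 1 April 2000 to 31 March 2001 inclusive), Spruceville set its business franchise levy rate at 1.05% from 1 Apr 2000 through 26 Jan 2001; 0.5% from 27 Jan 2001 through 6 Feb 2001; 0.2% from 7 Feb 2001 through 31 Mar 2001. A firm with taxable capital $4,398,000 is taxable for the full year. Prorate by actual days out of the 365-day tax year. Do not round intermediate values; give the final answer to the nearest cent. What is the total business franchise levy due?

1 Apr 2000 – 26 Jan 2001: 301 days at 1.05% → $4,398,000 × 1.05% × 301/365 = $38,081.8603
27 Jan – 6 Feb 2001: 11 days at 0.5% → $4,398,000 × 0.5% × 11/365 = $662.7123
7 Feb – 31 Mar 2001: 53 days at 0.2% → $4,398,000 × 0.2% × 53/365 = $1,277.2274
Total = $40,021.8000

$40,021.80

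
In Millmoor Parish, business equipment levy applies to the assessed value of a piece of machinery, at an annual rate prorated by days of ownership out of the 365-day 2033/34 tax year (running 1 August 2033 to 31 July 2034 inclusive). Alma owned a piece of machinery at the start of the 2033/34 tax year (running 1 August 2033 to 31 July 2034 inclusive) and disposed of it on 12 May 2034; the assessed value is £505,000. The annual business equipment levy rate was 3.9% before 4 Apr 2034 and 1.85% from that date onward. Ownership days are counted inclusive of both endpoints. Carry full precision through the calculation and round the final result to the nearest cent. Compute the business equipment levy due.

1 Aug 2033 – 3 Apr 2034: 246 days at 3.9% → £505,000 × 3.9% × 246/365 = £13,273.8904
4 Apr – 12 May 2034: 39 days at 1.85% → £505,000 × 1.85% × 39/365 = £998.2397
Total = £14,272.1301

£14,272.13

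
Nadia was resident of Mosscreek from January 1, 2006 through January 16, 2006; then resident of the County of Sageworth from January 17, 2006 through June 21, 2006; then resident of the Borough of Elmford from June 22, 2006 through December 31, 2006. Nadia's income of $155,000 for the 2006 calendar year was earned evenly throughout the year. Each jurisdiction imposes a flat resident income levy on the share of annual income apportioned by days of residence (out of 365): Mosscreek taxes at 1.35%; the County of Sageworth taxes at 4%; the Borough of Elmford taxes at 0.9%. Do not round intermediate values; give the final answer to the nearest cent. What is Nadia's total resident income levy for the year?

$3,479.22

Mosscreek, January 1 – January 16, 2006: 16 days → $155,000 × 1.35% × 16/365 = $91.7260
The County of Sageworth, January 17 – June 21, 2006: 156 days → $155,000 × 4% × 156/365 = $2,649.8630
The Borough of Elmford, June 22 – December 31, 2006: 193 days → $155,000 × 0.9% × 193/365 = $737.6301
Total = $3,479.2192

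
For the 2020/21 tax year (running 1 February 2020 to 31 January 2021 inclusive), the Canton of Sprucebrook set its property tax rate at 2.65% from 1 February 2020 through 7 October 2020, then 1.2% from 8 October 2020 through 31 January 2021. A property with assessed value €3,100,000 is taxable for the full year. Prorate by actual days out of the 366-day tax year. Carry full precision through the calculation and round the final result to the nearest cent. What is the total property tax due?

1 February – 7 October 2020: 250 days at 2.65% → €3,100,000 × 2.65% × 250/366 = €56,113.3880
8 October 2020 – 31 January 2021: 116 days at 1.2% → €3,100,000 × 1.2% × 116/366 = €11,790.1639
Total = €67,903.5519

€67,903.55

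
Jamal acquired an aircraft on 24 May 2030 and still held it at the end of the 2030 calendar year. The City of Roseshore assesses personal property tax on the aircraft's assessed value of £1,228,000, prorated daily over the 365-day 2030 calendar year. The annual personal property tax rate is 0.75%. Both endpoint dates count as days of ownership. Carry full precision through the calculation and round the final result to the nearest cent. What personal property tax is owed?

Days held (24 May – 31 Dec 2030): 222 out of 365
Tax = £1,228,000 × 0.75% × 222/365 = £5,601.6986

£5,601.70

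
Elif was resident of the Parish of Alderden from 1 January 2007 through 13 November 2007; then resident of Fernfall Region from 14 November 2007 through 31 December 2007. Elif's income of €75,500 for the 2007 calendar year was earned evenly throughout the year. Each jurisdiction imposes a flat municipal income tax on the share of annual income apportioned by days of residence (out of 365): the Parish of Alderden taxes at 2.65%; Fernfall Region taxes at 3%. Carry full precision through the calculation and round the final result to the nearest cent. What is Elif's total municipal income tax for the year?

€2,035.50

The Parish of Alderden, 1 January – 13 November 2007: 317 days → €75,500 × 2.65% × 317/365 = €1,737.6377
Fernfall Region, 14 November – 31 December 2007: 48 days → €75,500 × 3% × 48/365 = €297.8630
Total = €2,035.5007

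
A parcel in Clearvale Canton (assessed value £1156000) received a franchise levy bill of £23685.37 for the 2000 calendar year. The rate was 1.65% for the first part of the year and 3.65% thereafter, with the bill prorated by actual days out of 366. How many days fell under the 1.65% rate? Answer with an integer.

Let d = days at the first rate; then 366 − d days at the second rate.
£1156000 × [1.65%·d + 3.65%·(366−d)] / 366 = £23685.37
Solving gives d = 293, so the new rate took effect on 20 October 2000.

293 days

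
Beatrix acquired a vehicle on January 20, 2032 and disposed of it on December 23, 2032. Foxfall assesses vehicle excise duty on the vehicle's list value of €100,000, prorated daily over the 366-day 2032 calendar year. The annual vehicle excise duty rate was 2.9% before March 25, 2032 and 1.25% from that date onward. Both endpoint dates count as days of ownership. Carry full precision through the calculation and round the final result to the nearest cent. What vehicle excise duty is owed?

January 20 – March 24, 2032: 65 days at 2.9% → €100,000 × 2.9% × 65/366 = €515.0273
March 25 – December 23, 2032: 274 days at 1.25% → €100,000 × 1.25% × 274/366 = €935.7923
Total = €1,450.8197

€1,450.82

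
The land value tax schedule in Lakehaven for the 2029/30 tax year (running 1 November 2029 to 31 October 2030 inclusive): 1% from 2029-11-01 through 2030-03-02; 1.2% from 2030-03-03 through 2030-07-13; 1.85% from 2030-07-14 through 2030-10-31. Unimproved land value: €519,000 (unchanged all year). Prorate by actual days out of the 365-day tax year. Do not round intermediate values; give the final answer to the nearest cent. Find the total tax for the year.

€6,897.72

2029-11-01 to 2030-03-02: 122 days at 1% → €519,000 × 1% × 122/365 = €1,734.7397
2030-03-03 to 2030-07-13: 133 days at 1.2% → €519,000 × 1.2% × 133/365 = €2,269.3808
2030-07-14 to 2030-10-31: 110 days at 1.85% → €519,000 × 1.85% × 110/365 = €2,893.6027
Total = €6,897.7233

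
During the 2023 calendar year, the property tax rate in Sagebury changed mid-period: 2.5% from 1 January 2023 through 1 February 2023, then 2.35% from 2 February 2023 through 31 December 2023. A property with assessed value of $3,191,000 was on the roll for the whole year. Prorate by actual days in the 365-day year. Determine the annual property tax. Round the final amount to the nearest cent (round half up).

$75,408.14

1 January – 1 February 2023: 32 days at 2.5% → $3,191,000 × 2.5% × 32/365 = $6,993.9726
2 February – 31 December 2023: 333 days at 2.35% → $3,191,000 × 2.35% × 333/365 = $68,414.1658
Total = $75,408.1384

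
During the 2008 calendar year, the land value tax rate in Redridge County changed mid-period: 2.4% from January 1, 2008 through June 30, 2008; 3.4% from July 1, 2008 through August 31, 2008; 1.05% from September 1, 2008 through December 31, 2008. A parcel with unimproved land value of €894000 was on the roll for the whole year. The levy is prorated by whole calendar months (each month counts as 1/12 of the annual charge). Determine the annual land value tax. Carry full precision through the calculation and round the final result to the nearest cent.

€18923.00

January 1 – June 30, 2008: 6 months at 2.4% → €894000 × 2.4% × 6/12 = €10728.0000
July 1 – August 31, 2008: 2 months at 3.4% → €894000 × 3.4% × 2/12 = €5066.0000
September 1 – December 31, 2008: 4 months at 1.05% → €894000 × 1.05% × 4/12 = €3129.0000
Total = €18923.0000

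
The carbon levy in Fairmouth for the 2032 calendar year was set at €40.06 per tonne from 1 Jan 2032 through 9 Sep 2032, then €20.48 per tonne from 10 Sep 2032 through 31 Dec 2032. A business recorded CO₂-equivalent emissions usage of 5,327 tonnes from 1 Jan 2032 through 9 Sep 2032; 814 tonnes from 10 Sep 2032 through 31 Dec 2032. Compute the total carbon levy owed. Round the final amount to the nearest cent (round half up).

€230,070.34

1 Jan – 9 Sep 2032: 5,327 tonnes at €40.06/tonne → €213,399.62
10 Sep – 31 Dec 2032: 814 tonnes at €20.48/tonne → €16,670.72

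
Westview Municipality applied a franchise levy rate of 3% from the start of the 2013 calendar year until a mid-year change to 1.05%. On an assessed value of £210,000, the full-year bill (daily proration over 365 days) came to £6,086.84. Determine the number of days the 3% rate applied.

Let d = days at the first rate; then 365 − d days at the second rate.
£210,000 × [3%·d + 1.05%·(365−d)] / 365 = £6,086.84
Solving gives d = 346, so the new rate took effect on 13 Dec 2013.

346 days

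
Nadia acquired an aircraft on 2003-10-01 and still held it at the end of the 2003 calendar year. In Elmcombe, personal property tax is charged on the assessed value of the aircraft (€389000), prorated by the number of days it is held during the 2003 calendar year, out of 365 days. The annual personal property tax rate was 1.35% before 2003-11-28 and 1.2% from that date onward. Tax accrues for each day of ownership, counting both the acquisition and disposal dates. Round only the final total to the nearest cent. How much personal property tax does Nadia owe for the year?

2003-10-01 to 2003-11-27: 58 days at 1.35% → €389000 × 1.35% × 58/365 = €834.4849
2003-11-28 to 2003-12-31: 34 days at 1.2% → €389000 × 1.2% × 34/365 = €434.8274
Total = €1269.3123

€1269.31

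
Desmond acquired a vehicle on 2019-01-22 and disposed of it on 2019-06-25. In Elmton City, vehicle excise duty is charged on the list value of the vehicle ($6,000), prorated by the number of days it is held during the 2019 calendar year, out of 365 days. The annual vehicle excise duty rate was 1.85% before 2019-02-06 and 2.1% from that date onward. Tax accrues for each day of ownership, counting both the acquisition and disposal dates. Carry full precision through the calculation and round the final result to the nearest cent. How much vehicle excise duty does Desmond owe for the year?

$52.89

2019-01-22 to 2019-02-05: 15 days at 1.85% → $6,000 × 1.85% × 15/365 = $4.5616
2019-02-06 to 2019-06-25: 140 days at 2.1% → $6,000 × 2.1% × 140/365 = $48.3288
Total = $52.8904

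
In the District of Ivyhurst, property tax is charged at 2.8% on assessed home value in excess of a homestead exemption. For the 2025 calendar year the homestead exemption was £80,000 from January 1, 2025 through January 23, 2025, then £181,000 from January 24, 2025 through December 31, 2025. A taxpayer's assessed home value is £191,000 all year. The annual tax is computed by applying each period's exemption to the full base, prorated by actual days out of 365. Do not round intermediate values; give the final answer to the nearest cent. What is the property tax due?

£458.20

January 1 – January 23, 2025: 23 days, exemption £80,000 → (£191,000 − £80,000) × 2.8% × 23/365 = £195.8466
January 24 – December 31, 2025: 342 days, exemption £181,000 → (£191,000 − £181,000) × 2.8% × 342/365 = £262.3562
Total = £458.2027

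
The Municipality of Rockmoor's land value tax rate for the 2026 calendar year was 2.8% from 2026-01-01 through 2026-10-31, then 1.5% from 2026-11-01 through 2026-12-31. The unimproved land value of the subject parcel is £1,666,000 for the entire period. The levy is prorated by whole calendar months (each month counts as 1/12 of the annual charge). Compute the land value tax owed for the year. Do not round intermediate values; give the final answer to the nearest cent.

2026-01-01 to 2026-10-31: 10 months at 2.8% → £1,666,000 × 2.8% × 10/12 = £38,873.3333
2026-11-01 to 2026-12-31: 2 months at 1.5% → £1,666,000 × 1.5% × 2/12 = £4,165.0000
Total = £43,038.3333

£43,038.33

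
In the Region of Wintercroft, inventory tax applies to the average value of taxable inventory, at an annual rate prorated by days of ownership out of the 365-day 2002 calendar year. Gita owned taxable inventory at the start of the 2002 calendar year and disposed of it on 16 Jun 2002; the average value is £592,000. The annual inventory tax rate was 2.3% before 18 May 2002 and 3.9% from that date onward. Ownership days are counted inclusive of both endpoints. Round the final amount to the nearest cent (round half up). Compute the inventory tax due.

1 Jan – 17 May 2002: 137 days at 2.3% → £592,000 × 2.3% × 137/365 = £5,110.6630
18 May – 16 Jun 2002: 30 days at 3.9% → £592,000 × 3.9% × 30/365 = £1,897.6438
Total = £7,008.3068

£7,008.31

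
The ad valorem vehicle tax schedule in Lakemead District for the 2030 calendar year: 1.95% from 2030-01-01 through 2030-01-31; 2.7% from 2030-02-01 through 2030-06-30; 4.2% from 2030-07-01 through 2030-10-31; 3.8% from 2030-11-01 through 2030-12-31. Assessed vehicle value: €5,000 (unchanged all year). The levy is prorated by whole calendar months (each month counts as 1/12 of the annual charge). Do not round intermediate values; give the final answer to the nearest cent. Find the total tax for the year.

€166.04

2030-01-01 to 2030-01-31: 1 month at 1.95% → €5,000 × 1.95% × 1/12 = €8.1250
2030-02-01 to 2030-06-30: 5 months at 2.7% → €5,000 × 2.7% × 5/12 = €56.2500
2030-07-01 to 2030-10-31: 4 months at 4.2% → €5,000 × 4.2% × 4/12 = €70.0000
2030-11-01 to 2030-12-31: 2 months at 3.8% → €5,000 × 3.8% × 2/12 = €31.6667
Total = €166.0417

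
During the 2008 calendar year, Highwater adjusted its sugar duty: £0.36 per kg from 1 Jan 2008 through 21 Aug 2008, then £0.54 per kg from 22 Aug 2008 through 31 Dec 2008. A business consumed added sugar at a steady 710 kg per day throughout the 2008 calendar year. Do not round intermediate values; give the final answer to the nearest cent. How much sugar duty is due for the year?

1 Jan – 21 Aug 2008: 234 days × 710 kg/day = 166,140 kg at £0.36/kg → £59,810.40
22 Aug – 31 Dec 2008: 132 days × 710 kg/day = 93,720 kg at £0.54/kg → £50,608.80

£110,419.20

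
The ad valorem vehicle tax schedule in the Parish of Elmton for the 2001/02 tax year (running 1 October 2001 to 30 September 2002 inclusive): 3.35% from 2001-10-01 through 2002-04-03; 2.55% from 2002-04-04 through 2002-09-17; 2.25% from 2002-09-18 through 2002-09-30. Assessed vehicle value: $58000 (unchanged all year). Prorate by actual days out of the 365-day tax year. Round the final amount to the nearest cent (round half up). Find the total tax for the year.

2001-10-01 to 2002-04-03: 185 days at 3.35% → $58000 × 3.35% × 185/365 = $984.8082
2002-04-04 to 2002-09-17: 167 days at 2.55% → $58000 × 2.55% × 167/365 = $676.6932
2002-09-18 to 2002-09-30: 13 days at 2.25% → $58000 × 2.25% × 13/365 = $46.4795
Total = $1707.9808

$1707.98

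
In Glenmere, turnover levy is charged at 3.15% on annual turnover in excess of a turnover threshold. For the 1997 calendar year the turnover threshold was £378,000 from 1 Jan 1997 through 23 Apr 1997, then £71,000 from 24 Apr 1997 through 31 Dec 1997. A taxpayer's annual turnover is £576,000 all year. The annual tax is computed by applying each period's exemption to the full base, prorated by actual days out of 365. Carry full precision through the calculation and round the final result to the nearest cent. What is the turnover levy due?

£12,913.62

1 Jan – 23 Apr 1997: 113 days, exemption £378,000 → (£576,000 − £378,000) × 3.15% × 113/365 = £1,930.9068
24 Apr – 31 Dec 1997: 252 days, exemption £71,000 → (£576,000 − £71,000) × 3.15% × 252/365 = £10,982.7123
Total = £12,913.6192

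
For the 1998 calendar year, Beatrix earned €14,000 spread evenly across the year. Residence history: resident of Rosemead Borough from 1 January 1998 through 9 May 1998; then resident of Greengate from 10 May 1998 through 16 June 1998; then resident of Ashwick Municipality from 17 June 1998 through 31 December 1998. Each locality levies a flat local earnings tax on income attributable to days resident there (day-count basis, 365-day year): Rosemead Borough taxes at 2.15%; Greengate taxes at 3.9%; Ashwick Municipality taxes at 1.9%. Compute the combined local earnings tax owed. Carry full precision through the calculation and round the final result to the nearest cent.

€307.52

Rosemead Borough, 1 January – 9 May 1998: 129 days → €14,000 × 2.15% × 129/365 = €106.3808
Greengate, 10 May – 16 June 1998: 38 days → €14,000 × 3.9% × 38/365 = €56.8438
Ashwick Municipality, 17 June – 31 December 1998: 198 days → €14,000 × 1.9% × 198/365 = €144.2959
Total = €307.5205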